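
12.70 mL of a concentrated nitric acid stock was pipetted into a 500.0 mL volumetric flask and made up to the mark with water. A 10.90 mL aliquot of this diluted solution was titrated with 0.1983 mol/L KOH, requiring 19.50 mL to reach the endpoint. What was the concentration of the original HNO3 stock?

14.0 M

n(KOH) = 0.1983 x 0.01950 = 0.003867 mol.
n(HNO3) in the aliquot = 0.003867 mol.
[diluted HNO3] = 0.003867 / 0.01090 = 0.3548 M.
Dilution factor = 500.0/12.70 = 39.37, so [stock] = 0.3548 x 39.37 = 14.0 M.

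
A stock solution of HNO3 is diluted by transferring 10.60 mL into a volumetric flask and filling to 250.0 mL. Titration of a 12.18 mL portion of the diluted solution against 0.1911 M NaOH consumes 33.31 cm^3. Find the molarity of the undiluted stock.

12.3 M

n(NaOH) = 0.1911 x 0.03331 = 0.006366 mol.
n(HNO3) in the aliquot = 0.006366 mol.
[diluted HNO3] = 0.006366 / 0.01218 = 0.5226 M.
Dilution factor = 250.0/10.60 = 23.58, so [stock] = 0.5226 x 23.58 = 12.3 M.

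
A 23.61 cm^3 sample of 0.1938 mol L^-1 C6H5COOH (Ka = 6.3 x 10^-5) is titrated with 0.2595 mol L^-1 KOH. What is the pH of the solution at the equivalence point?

8.62

n(C6H5COOH) = 0.1938 x 0.02361 = 0.004576 mol; V(KOH) at equivalence = 0.004576/0.2595 = 0.01763 L.
At equivalence all the acid is converted to C6H5COO-; total volume = 0.02361 + 0.01763 = 0.04124 L, so [C6H5COO-] = 0.004576/0.04124 = 0.1109 M.
Kb = Kw/Ka = 1.0e-14 / 6.3 x 10^-5 = 1.59e-10.
[OH^-] = sqrt(Kb x [C6H5COO-]) = sqrt(1.59e-10 x 0.1109) = 4.20e-6 M.
pOH = 5.38, so pH = 14.00 - 5.38 = 8.62.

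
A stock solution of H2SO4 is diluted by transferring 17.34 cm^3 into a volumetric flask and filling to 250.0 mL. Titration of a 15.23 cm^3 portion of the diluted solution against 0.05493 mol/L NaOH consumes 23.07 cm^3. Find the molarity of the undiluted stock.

0.600 M

n(NaOH) = 0.05493 x 0.02307 = 0.001267 mol.
n(H2SO4) in the aliquot = 0.001267 x 1/2 = 0.0006336 mol.
[diluted H2SO4] = 0.0006336 / 0.01523 = 0.04160 M.
Dilution factor = 250.0/17.34 = 14.42, so [stock] = 0.04160 x 14.42 = 0.600 M.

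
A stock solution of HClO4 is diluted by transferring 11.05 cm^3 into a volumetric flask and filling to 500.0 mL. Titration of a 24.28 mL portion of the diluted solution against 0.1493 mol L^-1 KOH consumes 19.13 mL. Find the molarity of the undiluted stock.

5.32 M

n(KOH) = 0.1493 x 0.01913 = 0.002856 mol.
n(HClO4) in the aliquot = 0.002856 mol.
[diluted HClO4] = 0.002856 / 0.02428 = 0.1176 M.
Dilution factor = 500.0/11.05 = 45.25, so [stock] = 0.1176 x 45.25 = 5.32 M.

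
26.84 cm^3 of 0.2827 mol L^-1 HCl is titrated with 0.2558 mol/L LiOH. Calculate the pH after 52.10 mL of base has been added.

12.86

n(acid) = 0.2827 x 0.02684 = 0.007588 mol; n(LiOH) added = 0.2558 x 0.05210 = 0.01333 mol.
Base is in excess by 0.01333 - 0.007588 = 0.005740 mol in a total volume of 0.07894 L.
[OH^-] = 0.005740/0.07894 = 0.07271 M, so pOH = 1.14 and pH = 14.00 - 1.14 = 12.86.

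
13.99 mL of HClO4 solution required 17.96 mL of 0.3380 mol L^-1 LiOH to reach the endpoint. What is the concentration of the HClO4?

0.434 M

n(LiOH) delivered = 0.3380 x 0.01796 = 0.006070 mol.
For a 1:1 reaction, n(HClO4) = 0.006070 mol.
[HClO4] = 0.006070 mol / 0.01399 L = 0.434 M.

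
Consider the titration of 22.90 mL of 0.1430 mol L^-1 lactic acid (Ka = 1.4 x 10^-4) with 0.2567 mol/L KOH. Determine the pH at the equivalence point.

8.41

n(HC3H5O3) = 0.1430 x 0.02290 = 0.003275 mol; V(KOH) at equivalence = 0.003275/0.2567 = 0.01276 L.
At equivalence all the acid is converted to C3H5O3-; total volume = 0.02290 + 0.01276 = 0.03566 L, so [C3H5O3-] = 0.003275/0.03566 = 0.09184 M.
Kb = Kw/Ka = 1.0e-14 / 1.4 x 10^-4 = 7.14e-11.
[OH^-] = sqrt(Kb x [C3H5O3-]) = sqrt(7.14e-11 x 0.09184) = 2.56e-6 M.
pOH = 5.59, so pH = 14.00 - 5.59 = 8.41.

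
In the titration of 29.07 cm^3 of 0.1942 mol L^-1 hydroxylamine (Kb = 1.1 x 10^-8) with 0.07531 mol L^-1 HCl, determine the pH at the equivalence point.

3.65

n(NH2OH) = 0.1942 x 0.02907 = 0.005645 mol; V(HCl) at equivalence = 0.005645/0.07531 = 0.07496 L.
At equivalence the base is fully converted to NH3OH+; total volume = 0.1040 L, so [NH3OH+] = 0.005645/0.1040 = 0.05427 M.
Ka(NH3OH+) = Kw/Kb = 1.0e-14 / 1.1 x 10^-8 = 9.09e-7.
[H^+] = sqrt(Ka x [NH3OH+]) = sqrt(9.09e-7 x 0.05427) = 0.000222 M.
pH = -log(0.000222) = 3.65.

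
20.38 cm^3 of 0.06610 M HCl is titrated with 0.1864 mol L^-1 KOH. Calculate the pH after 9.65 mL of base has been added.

n(acid) = 0.06610 x 0.02038 = 0.001347 mol; n(KOH) added = 0.1864 x 0.009650 = 0.001799 mol.
Base is in excess by 0.001799 - 0.001347 = 0.0004516 mol in a total volume of 0.03003 L.
[OH^-] = 0.0004516/0.03003 = 0.01504 M, so pOH = 1.82 and pH = 14.00 - 1.82 = 12.18.

12.18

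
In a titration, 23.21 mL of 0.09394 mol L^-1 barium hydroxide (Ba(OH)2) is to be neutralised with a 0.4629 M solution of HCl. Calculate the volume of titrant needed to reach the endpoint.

n(Ba(OH)2) = 0.09394 mol/L x 0.02321 L = 0.002180 mol.
The neutralisation is 1 Ba(OH)2 : 2 HCl, so n(HCl) = 0.002180 x 2/1 = 0.004361 mol.
V(HCl) = 0.004361 / 0.4629 = 0.009420 L = 9.42 mL.

9.42 mL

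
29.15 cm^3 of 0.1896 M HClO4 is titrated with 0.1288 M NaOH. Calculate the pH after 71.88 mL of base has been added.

n(acid) = 0.1896 x 0.02915 = 0.005527 mol; n(NaOH) added = 0.1288 x 0.07188 = 0.009258 mol.
Base is in excess by 0.009258 - 0.005527 = 0.003731 mol in a total volume of 0.1010 L.
[OH^-] = 0.003731/0.1010 = 0.03693 M, so pOH = 1.43 and pH = 14.00 - 1.43 = 12.57.

12.57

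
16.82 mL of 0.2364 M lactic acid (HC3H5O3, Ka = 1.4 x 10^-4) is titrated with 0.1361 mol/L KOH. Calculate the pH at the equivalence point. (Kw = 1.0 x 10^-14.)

n(HC3H5O3) = 0.2364 x 0.01682 = 0.003976 mol; V(KOH) at equivalence = 0.003976/0.1361 = 0.02922 L.
At equivalence all the acid is converted to C3H5O3-; total volume = 0.01682 + 0.02922 = 0.04604 L, so [C3H5O3-] = 0.003976/0.04604 = 0.08637 M.
Kb = Kw/Ka = 1.0e-14 / 1.4 x 10^-4 = 7.14e-11.
[OH^-] = sqrt(Kb x [C3H5O3-]) = sqrt(7.14e-11 x 0.08637) = 2.48e-6 M.
pOH = 5.60, so pH = 14.00 - 5.60 = 8.40.

8.40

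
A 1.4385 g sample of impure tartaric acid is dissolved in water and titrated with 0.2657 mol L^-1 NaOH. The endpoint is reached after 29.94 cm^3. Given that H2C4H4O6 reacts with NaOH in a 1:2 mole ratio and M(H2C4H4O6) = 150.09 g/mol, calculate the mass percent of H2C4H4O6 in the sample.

41.5%

n(NaOH) = 0.2657 x 0.02994 = 0.007955 mol.
n(H2C4H4O6) = 0.007955 / 2 = 0.003978 mol.
mass of H2C4H4O6 = 0.003978 x 150.09 = 0.5970 g.
% purity = 0.5970 / 1.4385 x 100 = 41.5%.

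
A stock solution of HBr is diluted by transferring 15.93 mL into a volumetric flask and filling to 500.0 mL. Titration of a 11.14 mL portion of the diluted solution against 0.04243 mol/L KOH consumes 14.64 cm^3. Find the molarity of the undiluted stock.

n(KOH) = 0.04243 x 0.01464 = 0.0006212 mol.
n(HBr) in the aliquot = 0.0006212 mol.
[diluted HBr] = 0.0006212 / 0.01114 = 0.05576 M.
Dilution factor = 500.0/15.93 = 31.39, so [stock] = 0.05576 x 31.39 = 1.75 M.

1.75 M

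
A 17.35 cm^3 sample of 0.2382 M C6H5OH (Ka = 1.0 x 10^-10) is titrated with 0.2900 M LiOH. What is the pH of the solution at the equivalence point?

n(C6H5OH) = 0.2382 x 0.01735 = 0.004133 mol; V(LiOH) at equivalence = 0.004133/0.2900 = 0.01425 L.
At equivalence all the acid is converted to C6H5O-; total volume = 0.01735 + 0.01425 = 0.03160 L, so [C6H5O-] = 0.004133/0.03160 = 0.1308 M.
Kb = Kw/Ka = 1.0e-14 / 1.0 x 10^-10 = 0.000100.
[OH^-] = sqrt(Kb x [C6H5O-]) = sqrt(0.000100 x 0.1308) = 0.00362 M.
pOH = 2.44, so pH = 14.00 - 2.44 = 11.56.

11.56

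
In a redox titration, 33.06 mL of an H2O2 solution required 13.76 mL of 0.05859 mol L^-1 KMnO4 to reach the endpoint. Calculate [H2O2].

n(KMnO4) = 0.05859 x 0.01376 = 0.0008062 mol.
From the balanced equation, 2 mol KMnO4 reacts with 5 mol H2O2, so n(H2O2) = 0.0008062 x 5/2 = 0.002015 mol.
[H2O2] = 0.002015 / 0.03306 L = 0.0610 M.

0.0610 M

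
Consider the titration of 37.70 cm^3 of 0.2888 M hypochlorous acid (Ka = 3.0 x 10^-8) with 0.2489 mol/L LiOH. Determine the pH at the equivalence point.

n(HClO) = 0.2888 x 0.03770 = 0.01089 mol; V(LiOH) at equivalence = 0.01089/0.2489 = 0.04374 L.
At equivalence all the acid is converted to ClO-; total volume = 0.03770 + 0.04374 = 0.08144 L, so [ClO-] = 0.01089/0.08144 = 0.1337 M.
Kb = Kw/Ka = 1.0e-14 / 3.0 x 10^-8 = 3.33e-7.
[OH^-] = sqrt(Kb x [ClO-]) = sqrt(3.33e-7 x 0.1337) = 0.000211 M.
pOH = 3.68, so pH = 14.00 - 3.68 = 10.32.

10.32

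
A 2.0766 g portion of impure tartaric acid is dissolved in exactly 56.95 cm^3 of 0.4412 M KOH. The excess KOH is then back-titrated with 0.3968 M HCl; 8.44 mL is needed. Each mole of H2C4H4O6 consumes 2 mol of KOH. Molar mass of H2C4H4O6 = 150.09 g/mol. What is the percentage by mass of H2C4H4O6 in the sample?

Total n(KOH) added = 0.4412 x 0.05695 = 0.02513 mol.
n(HCl) used = 0.3968 x 0.008440 = 0.003349 mol, which equals the excess n(KOH).
So n(KOH) consumed by the sample = 0.02513 - 0.003349 = 0.02178 mol.
n(H2C4H4O6) = 0.02178 / 2 = 0.01089 mol.
mass H2C4H4O6 = 0.01089 x 150.09 = 1.634 g, so %H2C4H4O6 = 1.634/2.0766 x 100 = 78.7%.

78.7%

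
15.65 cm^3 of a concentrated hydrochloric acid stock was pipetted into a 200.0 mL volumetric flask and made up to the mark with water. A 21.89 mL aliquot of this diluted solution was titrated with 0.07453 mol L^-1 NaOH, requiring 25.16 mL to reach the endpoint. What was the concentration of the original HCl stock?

1.09 M

n(NaOH) = 0.07453 x 0.02516 = 0.001875 mol.
n(HCl) in the aliquot = 0.001875 mol.
[diluted HCl] = 0.001875 / 0.02189 = 0.08566 M.
Dilution factor = 200.0/15.65 = 12.78, so [stock] = 0.08566 x 12.78 = 1.09 M.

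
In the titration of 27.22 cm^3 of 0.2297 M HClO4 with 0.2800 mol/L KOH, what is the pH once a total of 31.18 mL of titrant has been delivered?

n(acid) = 0.2297 x 0.02722 = 0.006252 mol; n(KOH) added = 0.2800 x 0.03118 = 0.008730 mol.
Base is in excess by 0.008730 - 0.006252 = 0.002478 mol in a total volume of 0.05840 L.
[OH^-] = 0.002478/0.05840 = 0.04243 M, so pOH = 1.37 and pH = 14.00 - 1.37 = 12.63.

12.63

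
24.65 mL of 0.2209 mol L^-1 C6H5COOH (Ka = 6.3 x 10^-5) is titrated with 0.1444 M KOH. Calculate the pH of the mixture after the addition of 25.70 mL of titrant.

4.53

Initial n(C6H5COOH) = 0.2209 x 0.02465 = 0.005445 mol.
n(KOH) added = 0.1444 x 0.02570 = 0.003711 mol, converting that many moles of C6H5COOH to C6H5COO-.
Remaining n(C6H5COOH) = 0.001734 mol; n(C6H5COO-) = 0.003711 mol.
By Henderson-Hasselbalch, pH = pKa + log([A^-]/[HA]) = 4.20 + log(0.003711/0.001734) = 4.20 + (+0.33) = 4.53.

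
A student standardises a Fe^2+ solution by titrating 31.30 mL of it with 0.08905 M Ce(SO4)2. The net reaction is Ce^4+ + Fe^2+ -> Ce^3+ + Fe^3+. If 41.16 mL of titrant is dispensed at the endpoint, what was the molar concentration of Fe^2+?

n(Ce(SO4)2) = 0.08905 x 0.04116 = 0.003665 mol.
From the balanced equation, 1 mol Ce(SO4)2 reacts with 1 mol Fe^2+, so n(Fe^2+) = 0.003665 x 1/1 = 0.003665 mol.
[Fe^2+] = 0.003665 / 0.03130 L = 0.117 M.

0.117 M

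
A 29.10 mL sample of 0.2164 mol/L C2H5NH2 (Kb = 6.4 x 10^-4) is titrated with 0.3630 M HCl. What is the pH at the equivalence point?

n(C2H5NH2) = 0.2164 x 0.02910 = 0.006297 mol; V(HCl) at equivalence = 0.006297/0.3630 = 0.01735 L.
At equivalence the base is fully converted to C2H5NH3+; total volume = 0.04645 L, so [C2H5NH3+] = 0.006297/0.04645 = 0.1356 M.
Ka(C2H5NH3+) = Kw/Kb = 1.0e-14 / 6.4 x 10^-4 = 1.56e-11.
[H^+] = sqrt(Ka x [C2H5NH3+]) = sqrt(1.56e-11 x 0.1356) = 1.46e-6 M.
pH = -log(1.46e-6) = 5.84.

5.84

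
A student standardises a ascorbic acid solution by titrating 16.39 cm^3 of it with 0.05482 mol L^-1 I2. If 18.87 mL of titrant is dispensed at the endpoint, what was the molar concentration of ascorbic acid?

n(I2) = 0.05482 x 0.01887 = 0.001034 mol.
From the balanced equation, 1 mol I2 reacts with 1 mol ascorbic acid, so n(ascorbic acid) = 0.001034 x 1/1 = 0.001034 mol.
[ascorbic acid] = 0.001034 / 0.01639 L = 0.0631 M.

0.0631 M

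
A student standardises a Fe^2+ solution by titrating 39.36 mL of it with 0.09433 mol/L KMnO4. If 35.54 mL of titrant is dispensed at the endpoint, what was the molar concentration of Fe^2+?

n(KMnO4) = 0.09433 x 0.03554 = 0.003352 mol.
From the balanced equation, 1 mol KMnO4 reacts with 5 mol Fe^2+, so n(Fe^2+) = 0.003352 x 5/1 = 0.01676 mol.
[Fe^2+] = 0.01676 / 0.03936 L = 0.426 M.

0.426 M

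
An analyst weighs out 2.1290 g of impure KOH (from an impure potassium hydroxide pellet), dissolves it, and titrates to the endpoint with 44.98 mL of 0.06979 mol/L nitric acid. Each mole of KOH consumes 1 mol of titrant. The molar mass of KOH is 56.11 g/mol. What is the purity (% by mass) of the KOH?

8.27%

n(HNO3) = 0.06979 x 0.04498 = 0.003139 mol.
n(KOH) = 0.003139 / 1 = 0.003139 mol.
mass of KOH = 0.003139 x 56.11 = 0.1761 g.
% purity = 0.1761 / 2.1290 x 100 = 8.27%.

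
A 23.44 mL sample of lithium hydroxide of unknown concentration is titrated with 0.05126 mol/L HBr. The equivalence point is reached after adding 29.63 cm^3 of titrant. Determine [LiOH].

n(HBr) delivered = 0.05126 x 0.02963 = 0.001519 mol.
For a 1:1 reaction, n(LiOH) = 0.001519 mol.
[LiOH] = 0.001519 mol / 0.02344 L = 0.0648 M.

0.0648 M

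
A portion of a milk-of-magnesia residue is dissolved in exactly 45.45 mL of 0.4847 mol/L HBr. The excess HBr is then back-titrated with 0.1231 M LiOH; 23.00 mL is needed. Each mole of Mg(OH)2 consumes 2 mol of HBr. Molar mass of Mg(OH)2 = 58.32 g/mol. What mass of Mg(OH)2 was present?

0.560 g

Total n(HBr) added = 0.4847 x 0.04545 = 0.02203 mol.
n(LiOH) used = 0.1231 x 0.02300 = 0.002831 mol, which equals the excess n(HBr).
So n(HBr) consumed by the sample = 0.02203 - 0.002831 = 0.01920 mol.
n(Mg(OH)2) = 0.01920 / 2 = 0.009599 mol.
mass = 0.009599 mol x 58.32 g/mol = 0.560 g.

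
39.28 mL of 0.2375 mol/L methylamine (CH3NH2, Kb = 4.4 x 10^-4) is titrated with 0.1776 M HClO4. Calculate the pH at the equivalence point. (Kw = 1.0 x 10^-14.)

n(CH3NH2) = 0.2375 x 0.03928 = 0.009329 mol; V(HClO4) at equivalence = 0.009329/0.1776 = 0.05253 L.
At equivalence the base is fully converted to CH3NH3+; total volume = 0.09181 L, so [CH3NH3+] = 0.009329/0.09181 = 0.1016 M.
Ka(CH3NH3+) = Kw/Kb = 1.0e-14 / 4.4 x 10^-4 = 2.27e-11.
[H^+] = sqrt(Ka x [CH3NH3+]) = sqrt(2.27e-11 x 0.1016) = 1.52e-6 M.
pH = -log(1.52e-6) = 5.82.

5.82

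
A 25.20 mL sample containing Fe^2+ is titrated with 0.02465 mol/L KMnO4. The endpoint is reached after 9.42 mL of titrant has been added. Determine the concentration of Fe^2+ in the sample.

n(KMnO4) = 0.02465 x 0.009420 = 0.0002322 mol.
From the balanced equation, 1 mol KMnO4 reacts with 5 mol Fe^2+, so n(Fe^2+) = 0.0002322 x 5/1 = 0.001161 mol.
[Fe^2+] = 0.001161 / 0.02520 L = 0.0461 M.

0.0461 M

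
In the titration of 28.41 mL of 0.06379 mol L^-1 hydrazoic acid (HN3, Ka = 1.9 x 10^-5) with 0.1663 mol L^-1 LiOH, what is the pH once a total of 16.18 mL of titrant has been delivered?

12.29

n(acid) = 0.06379 x 0.02841 = 0.001812 mol; n(LiOH) added = 0.1663 x 0.01618 = 0.002691 mol.
Base is in excess by 0.002691 - 0.001812 = 0.0008785 mol in a total volume of 0.04459 L.
[OH^-] = 0.0008785/0.04459 = 0.01970 M, so pOH = 1.71 and pH = 14.00 - 1.71 = 12.29.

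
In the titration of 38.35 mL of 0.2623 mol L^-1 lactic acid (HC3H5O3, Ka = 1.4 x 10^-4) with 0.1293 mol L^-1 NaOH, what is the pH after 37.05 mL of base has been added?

Initial n(HC3H5O3) = 0.2623 x 0.03835 = 0.01006 mol.
n(NaOH) added = 0.1293 x 0.03705 = 0.004791 mol, converting that many moles of HC3H5O3 to C3H5O3-.
Remaining n(HC3H5O3) = 0.005269 mol; n(C3H5O3-) = 0.004791 mol.
By Henderson-Hasselbalch, pH = pKa + log([A^-]/[HA]) = 3.85 + log(0.004791/0.005269) = 3.85 + (-0.04) = 3.81.

3.81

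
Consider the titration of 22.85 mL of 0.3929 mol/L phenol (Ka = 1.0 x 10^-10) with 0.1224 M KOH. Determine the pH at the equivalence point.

11.49

n(C6H5OH) = 0.3929 x 0.02285 = 0.008978 mol; V(KOH) at equivalence = 0.008978/0.1224 = 0.07335 L.
At equivalence all the acid is converted to C6H5O-; total volume = 0.02285 + 0.07335 = 0.09620 L, so [C6H5O-] = 0.008978/0.09620 = 0.09333 M.
Kb = Kw/Ka = 1.0e-14 / 1.0 x 10^-10 = 0.000100.
[OH^-] = sqrt(Kb x [C6H5O-]) = sqrt(0.000100 x 0.09333) = 0.00305 M.
pOH = 2.51, so pH = 14.00 - 2.51 = 11.49.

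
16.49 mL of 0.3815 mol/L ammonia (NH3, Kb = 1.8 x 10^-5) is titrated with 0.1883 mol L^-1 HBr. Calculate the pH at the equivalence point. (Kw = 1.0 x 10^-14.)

5.08

n(NH3) = 0.3815 x 0.01649 = 0.006291 mol; V(HBr) at equivalence = 0.006291/0.1883 = 0.03341 L.
At equivalence the base is fully converted to NH4+; total volume = 0.04990 L, so [NH4+] = 0.006291/0.04990 = 0.1261 M.
Ka(NH4+) = Kw/Kb = 1.0e-14 / 1.8 x 10^-5 = 5.56e-10.
[H^+] = sqrt(Ka x [NH4+]) = sqrt(5.56e-10 x 0.1261) = 8.37e-6 M.
pH = -log(8.37e-6) = 5.08.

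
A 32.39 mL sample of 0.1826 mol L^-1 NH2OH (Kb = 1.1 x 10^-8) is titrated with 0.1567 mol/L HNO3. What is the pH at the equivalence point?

3.56

n(NH2OH) = 0.1826 x 0.03239 = 0.005914 mol; V(HNO3) at equivalence = 0.005914/0.1567 = 0.03774 L.
At equivalence the base is fully converted to NH3OH+; total volume = 0.07013 L, so [NH3OH+] = 0.005914/0.07013 = 0.08433 M.
Ka(NH3OH+) = Kw/Kb = 1.0e-14 / 1.1 x 10^-8 = 9.09e-7.
[H^+] = sqrt(Ka x [NH3OH+]) = sqrt(9.09e-7 x 0.08433) = 0.000277 M.
pH = -log(0.000277) = 3.56.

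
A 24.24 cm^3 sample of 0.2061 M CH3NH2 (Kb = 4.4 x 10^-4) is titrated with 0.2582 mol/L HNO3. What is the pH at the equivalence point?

n(CH3NH2) = 0.2061 x 0.02424 = 0.004996 mol; V(HNO3) at equivalence = 0.004996/0.2582 = 0.01935 L.
At equivalence the base is fully converted to CH3NH3+; total volume = 0.04359 L, so [CH3NH3+] = 0.004996/0.04359 = 0.1146 M.
Ka(CH3NH3+) = Kw/Kb = 1.0e-14 / 4.4 x 10^-4 = 2.27e-11.
[H^+] = sqrt(Ka x [CH3NH3+]) = sqrt(2.27e-11 x 0.1146) = 1.61e-6 M.
pH = -log(1.61e-6) = 5.79.

5.79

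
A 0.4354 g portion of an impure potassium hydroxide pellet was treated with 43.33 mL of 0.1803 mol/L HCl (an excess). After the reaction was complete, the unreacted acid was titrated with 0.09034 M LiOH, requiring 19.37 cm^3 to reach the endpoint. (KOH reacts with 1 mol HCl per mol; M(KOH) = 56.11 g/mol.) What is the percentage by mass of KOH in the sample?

Total n(HCl) added = 0.1803 x 0.04333 = 0.007812 mol.
n(LiOH) used = 0.09034 x 0.01937 = 0.001750 mol, which equals the excess n(HCl).
So n(HCl) consumed by the sample = 0.007812 - 0.001750 = 0.006063 mol.
n(KOH) = 0.006063 / 1 = 0.006063 mol.
mass KOH = 0.006063 x 56.11 = 0.3402 g, so %KOH = 0.3402/0.4354 x 100 = 78.1%.

78.1%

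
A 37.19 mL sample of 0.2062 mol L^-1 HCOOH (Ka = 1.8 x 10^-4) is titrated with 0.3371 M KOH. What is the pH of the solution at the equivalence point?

8.43

n(HCOOH) = 0.2062 x 0.03719 = 0.007669 mol; V(KOH) at equivalence = 0.007669/0.3371 = 0.02275 L.
At equivalence all the acid is converted to HCOO-; total volume = 0.03719 + 0.02275 = 0.05994 L, so [HCOO-] = 0.007669/0.05994 = 0.1279 M.
Kb = Kw/Ka = 1.0e-14 / 1.8 x 10^-4 = 5.56e-11.
[OH^-] = sqrt(Kb x [HCOO-]) = sqrt(5.56e-11 x 0.1279) = 2.67e-6 M.
pOH = 5.57, so pH = 14.00 - 5.57 = 8.43.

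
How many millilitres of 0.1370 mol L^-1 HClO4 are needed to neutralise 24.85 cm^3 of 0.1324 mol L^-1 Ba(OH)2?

48.0 mL

n(Ba(OH)2) = 0.1324 mol/L x 0.02485 L = 0.003290 mol.
The neutralisation is 1 Ba(OH)2 : 2 HClO4, so n(HClO4) = 0.003290 x 2/1 = 0.006580 mol.
V(HClO4) = 0.006580 / 0.1370 = 0.04803 L = 48.0 mL.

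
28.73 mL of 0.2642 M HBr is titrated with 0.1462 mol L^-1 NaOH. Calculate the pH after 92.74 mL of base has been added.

n(acid) = 0.2642 x 0.02873 = 0.007590 mol; n(NaOH) added = 0.1462 x 0.09274 = 0.01356 mol.
Base is in excess by 0.01356 - 0.007590 = 0.005968 mol in a total volume of 0.1215 L.
[OH^-] = 0.005968/0.1215 = 0.04913 M, so pOH = 1.31 and pH = 14.00 - 1.31 = 12.69.

12.69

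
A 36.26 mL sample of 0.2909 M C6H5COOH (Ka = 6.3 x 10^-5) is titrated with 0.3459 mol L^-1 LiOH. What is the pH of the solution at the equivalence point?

n(C6H5COOH) = 0.2909 x 0.03626 = 0.01055 mol; V(LiOH) at equivalence = 0.01055/0.3459 = 0.03049 L.
At equivalence all the acid is converted to C6H5COO-; total volume = 0.03626 + 0.03049 = 0.06675 L, so [C6H5COO-] = 0.01055/0.06675 = 0.1580 M.
Kb = Kw/Ka = 1.0e-14 / 6.3 x 10^-5 = 1.59e-10.
[OH^-] = sqrt(Kb x [C6H5COO-]) = sqrt(1.59e-10 x 0.1580) = 5.01e-6 M.
pOH = 5.30, so pH = 14.00 - 5.30 = 8.70.

8.70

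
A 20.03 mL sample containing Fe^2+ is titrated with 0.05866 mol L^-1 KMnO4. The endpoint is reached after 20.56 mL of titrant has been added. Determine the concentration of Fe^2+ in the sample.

n(KMnO4) = 0.05866 x 0.02056 = 0.001206 mol.
From the balanced equation, 1 mol KMnO4 reacts with 5 mol Fe^2+, so n(Fe^2+) = 0.001206 x 5/1 = 0.006030 mol.
[Fe^2+] = 0.006030 / 0.02003 L = 0.301 M.

0.301 M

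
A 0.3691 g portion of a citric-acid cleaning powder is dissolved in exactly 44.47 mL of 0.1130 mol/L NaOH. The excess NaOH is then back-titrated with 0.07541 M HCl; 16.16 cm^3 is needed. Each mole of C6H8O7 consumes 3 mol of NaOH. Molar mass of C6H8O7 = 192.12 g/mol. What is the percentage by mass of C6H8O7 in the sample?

Total n(NaOH) added = 0.1130 x 0.04447 = 0.005025 mol.
n(HCl) used = 0.07541 x 0.01616 = 0.001219 mol, which equals the excess n(NaOH).
So n(NaOH) consumed by the sample = 0.005025 - 0.001219 = 0.003806 mol.
n(C6H8O7) = 0.003806 / 3 = 0.001269 mol.
mass C6H8O7 = 0.001269 x 192.12 = 0.2438 g, so %C6H8O7 = 0.2438/0.3691 x 100 = 66.0%.

66.0%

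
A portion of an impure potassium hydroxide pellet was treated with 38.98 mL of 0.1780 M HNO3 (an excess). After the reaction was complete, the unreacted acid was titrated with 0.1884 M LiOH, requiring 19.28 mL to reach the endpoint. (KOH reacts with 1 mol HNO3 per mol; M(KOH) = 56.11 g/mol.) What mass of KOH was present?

0.186 g

Total n(HNO3) added = 0.1780 x 0.03898 = 0.006938 mol.
n(LiOH) used = 0.1884 x 0.01928 = 0.003632 mol, which equals the excess n(HNO3).
So n(HNO3) consumed by the sample = 0.006938 - 0.003632 = 0.003306 mol.
n(KOH) = 0.003306 / 1 = 0.003306 mol.
mass = 0.003306 mol x 56.11 g/mol = 0.186 g.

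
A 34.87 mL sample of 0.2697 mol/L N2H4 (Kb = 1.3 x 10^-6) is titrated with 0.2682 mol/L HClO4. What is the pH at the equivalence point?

4.49

n(N2H4) = 0.2697 x 0.03487 = 0.009404 mol; V(HClO4) at equivalence = 0.009404/0.2682 = 0.03507 L.
At equivalence the base is fully converted to N2H5+; total volume = 0.06994 L, so [N2H5+] = 0.009404/0.06994 = 0.1345 M.
Ka(N2H5+) = Kw/Kb = 1.0e-14 / 1.3 x 10^-6 = 7.69e-9.
[H^+] = sqrt(Ka x [N2H5+]) = sqrt(7.69e-9 x 0.1345) = 3.22e-5 M.
pH = -log(3.22e-5) = 4.49.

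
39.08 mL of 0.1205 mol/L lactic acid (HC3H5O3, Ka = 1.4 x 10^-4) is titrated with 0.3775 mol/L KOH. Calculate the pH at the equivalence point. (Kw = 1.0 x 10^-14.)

n(HC3H5O3) = 0.1205 x 0.03908 = 0.004709 mol; V(KOH) at equivalence = 0.004709/0.3775 = 0.01247 L.
At equivalence all the acid is converted to C3H5O3-; total volume = 0.03908 + 0.01247 = 0.05155 L, so [C3H5O3-] = 0.004709/0.05155 = 0.09134 M.
Kb = Kw/Ka = 1.0e-14 / 1.4 x 10^-4 = 7.14e-11.
[OH^-] = sqrt(Kb x [C3H5O3-]) = sqrt(7.14e-11 x 0.09134) = 2.55e-6 M.
pOH = 5.59, so pH = 14.00 - 5.59 = 8.41.

8.41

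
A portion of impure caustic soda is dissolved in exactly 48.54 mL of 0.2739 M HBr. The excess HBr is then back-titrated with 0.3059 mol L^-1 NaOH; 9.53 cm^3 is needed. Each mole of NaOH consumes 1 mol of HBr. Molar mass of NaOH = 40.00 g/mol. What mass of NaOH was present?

Total n(HBr) added = 0.2739 x 0.04854 = 0.01330 mol.
n(NaOH) used = 0.3059 x 0.009530 = 0.002915 mol, which equals the excess n(HBr).
So n(HBr) consumed by the sample = 0.01330 - 0.002915 = 0.01038 mol.
n(NaOH) = 0.01038 / 1 = 0.01038 mol.
mass = 0.01038 mol x 40.00 g/mol = 0.415 g.

0.415 g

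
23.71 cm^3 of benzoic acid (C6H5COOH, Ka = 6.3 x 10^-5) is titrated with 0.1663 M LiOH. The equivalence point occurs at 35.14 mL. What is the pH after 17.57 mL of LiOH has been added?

17.57 mL is exactly half the equivalence volume (35.14/2), i.e. the half-equivalence point.
There, n(HA) = n(A^-), so pH = pKa = -log(6.3 x 10^-5) = 4.20.

4.20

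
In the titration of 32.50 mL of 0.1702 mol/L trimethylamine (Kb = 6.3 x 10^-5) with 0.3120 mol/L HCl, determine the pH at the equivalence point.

n((CH3)3N) = 0.1702 x 0.03250 = 0.005531 mol; V(HCl) at equivalence = 0.005531/0.3120 = 0.01773 L.
At equivalence the base is fully converted to (CH3)3NH+; total volume = 0.05023 L, so [(CH3)3NH+] = 0.005531/0.05023 = 0.1101 M.
Ka((CH3)3NH+) = Kw/Kb = 1.0e-14 / 6.3 x 10^-5 = 1.59e-10.
[H^+] = sqrt(Ka x [(CH3)3NH+]) = sqrt(1.59e-10 x 0.1101) = 4.18e-6 M.
pH = -log(4.18e-6) = 5.38.

5.38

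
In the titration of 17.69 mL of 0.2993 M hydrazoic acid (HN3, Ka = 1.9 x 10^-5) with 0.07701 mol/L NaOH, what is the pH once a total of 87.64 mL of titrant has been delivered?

n(acid) = 0.2993 x 0.01769 = 0.005295 mol; n(NaOH) added = 0.07701 x 0.08764 = 0.006749 mol.
Base is in excess by 0.006749 - 0.005295 = 0.001455 mol in a total volume of 0.1053 L.
[OH^-] = 0.001455/0.1053 = 0.01381 M, so pOH = 1.86 and pH = 14.00 - 1.86 = 12.14.

12.14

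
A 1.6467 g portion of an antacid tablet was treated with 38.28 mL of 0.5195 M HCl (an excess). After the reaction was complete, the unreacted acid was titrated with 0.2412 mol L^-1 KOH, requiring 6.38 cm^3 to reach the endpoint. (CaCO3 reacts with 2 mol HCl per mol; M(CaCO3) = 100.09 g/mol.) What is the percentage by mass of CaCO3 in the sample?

55.8%

Total n(HCl) added = 0.5195 x 0.03828 = 0.01989 mol.
n(KOH) used = 0.2412 x 0.006380 = 0.001539 mol, which equals the excess n(HCl).
So n(HCl) consumed by the sample = 0.01989 - 0.001539 = 0.01835 mol.
n(CaCO3) = 0.01835 / 2 = 0.009174 mol.
mass CaCO3 = 0.009174 x 100.09 = 0.9182 g, so %CaCO3 = 0.9182/1.6467 x 100 = 55.8%.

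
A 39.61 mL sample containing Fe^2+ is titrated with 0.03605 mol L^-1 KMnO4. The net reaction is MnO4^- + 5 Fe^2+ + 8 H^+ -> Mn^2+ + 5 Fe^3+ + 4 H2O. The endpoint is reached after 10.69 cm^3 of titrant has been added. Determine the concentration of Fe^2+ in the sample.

n(KMnO4) = 0.03605 x 0.01069 = 0.0003854 mol.
From the balanced equation, 1 mol KMnO4 reacts with 5 mol Fe^2+, so n(Fe^2+) = 0.0003854 x 5/1 = 0.001927 mol.
[Fe^2+] = 0.001927 / 0.03961 L = 0.0486 M.

0.0486 M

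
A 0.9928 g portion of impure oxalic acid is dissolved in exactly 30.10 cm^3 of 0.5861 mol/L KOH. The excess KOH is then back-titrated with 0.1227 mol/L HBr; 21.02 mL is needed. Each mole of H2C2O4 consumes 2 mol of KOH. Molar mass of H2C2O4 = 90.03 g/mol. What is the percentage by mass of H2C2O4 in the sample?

Total n(KOH) added = 0.5861 x 0.03010 = 0.01764 mol.
n(HBr) used = 0.1227 x 0.02102 = 0.002579 mol, which equals the excess n(KOH).
So n(KOH) consumed by the sample = 0.01764 - 0.002579 = 0.01506 mol.
n(H2C2O4) = 0.01506 / 2 = 0.007531 mol.
mass H2C2O4 = 0.007531 x 90.03 = 0.6780 g, so %H2C2O4 = 0.6780/0.9928 x 100 = 68.3%.

68.3%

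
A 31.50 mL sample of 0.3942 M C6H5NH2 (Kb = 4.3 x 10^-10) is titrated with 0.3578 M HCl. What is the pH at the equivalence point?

2.68

n(C6H5NH2) = 0.3942 x 0.03150 = 0.01242 mol; V(HCl) at equivalence = 0.01242/0.3578 = 0.03470 L.
At equivalence the base is fully converted to C6H5NH3+; total volume = 0.06620 L, so [C6H5NH3+] = 0.01242/0.06620 = 0.1876 M.
Ka(C6H5NH3+) = Kw/Kb = 1.0e-14 / 4.3 x 10^-10 = 2.33e-5.
[H^+] = sqrt(Ka x [C6H5NH3+]) = sqrt(2.33e-5 x 0.1876) = 0.00209 M.
pH = -log(0.00209) = 2.68.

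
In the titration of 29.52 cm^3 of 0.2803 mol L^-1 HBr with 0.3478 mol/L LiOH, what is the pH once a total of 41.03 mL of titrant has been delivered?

n(acid) = 0.2803 x 0.02952 = 0.008274 mol; n(LiOH) added = 0.3478 x 0.04103 = 0.01427 mol.
Base is in excess by 0.01427 - 0.008274 = 0.005996 mol in a total volume of 0.07055 L.
[OH^-] = 0.005996/0.07055 = 0.08499 M, so pOH = 1.07 and pH = 14.00 - 1.07 = 12.93.

12.93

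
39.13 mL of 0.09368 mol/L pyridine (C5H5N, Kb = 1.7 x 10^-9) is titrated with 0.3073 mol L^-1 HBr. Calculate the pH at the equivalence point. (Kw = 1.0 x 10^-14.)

3.19

n(C5H5N) = 0.09368 x 0.03913 = 0.003666 mol; V(HBr) at equivalence = 0.003666/0.3073 = 0.01193 L.
At equivalence the base is fully converted to C5H5NH+; total volume = 0.05106 L, so [C5H5NH+] = 0.003666/0.05106 = 0.07179 M.
Ka(C5H5NH+) = Kw/Kb = 1.0e-14 / 1.7 x 10^-9 = 5.88e-6.
[H^+] = sqrt(Ka x [C5H5NH+]) = sqrt(5.88e-6 x 0.07179) = 0.000650 M.
pH = -log(0.000650) = 3.19.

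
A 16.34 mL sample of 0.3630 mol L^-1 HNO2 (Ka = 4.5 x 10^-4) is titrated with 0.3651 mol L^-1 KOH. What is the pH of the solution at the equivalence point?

n(HNO2) = 0.3630 x 0.01634 = 0.005931 mol; V(KOH) at equivalence = 0.005931/0.3651 = 0.01625 L.
At equivalence all the acid is converted to NO2-; total volume = 0.01634 + 0.01625 = 0.03259 L, so [NO2-] = 0.005931/0.03259 = 0.1820 M.
Kb = Kw/Ka = 1.0e-14 / 4.5 x 10^-4 = 2.22e-11.
[OH^-] = sqrt(Kb x [NO2-]) = sqrt(2.22e-11 x 0.1820) = 2.01e-6 M.
pOH = 5.70, so pH = 14.00 - 5.70 = 8.30.

8.30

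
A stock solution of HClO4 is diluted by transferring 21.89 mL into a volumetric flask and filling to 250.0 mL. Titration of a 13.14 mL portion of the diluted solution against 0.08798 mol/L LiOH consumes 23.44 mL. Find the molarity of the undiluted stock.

n(LiOH) = 0.08798 x 0.02344 = 0.002062 mol.
n(HClO4) in the aliquot = 0.002062 mol.
[diluted HClO4] = 0.002062 / 0.01314 = 0.1569 M.
Dilution factor = 250.0/21.89 = 11.42, so [stock] = 0.1569 x 11.42 = 1.79 M.

1.79 M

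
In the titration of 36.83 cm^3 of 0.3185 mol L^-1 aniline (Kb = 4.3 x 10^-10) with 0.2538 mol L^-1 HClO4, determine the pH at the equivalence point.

n(C6H5NH2) = 0.3185 x 0.03683 = 0.01173 mol; V(HClO4) at equivalence = 0.01173/0.2538 = 0.04622 L.
At equivalence the base is fully converted to C6H5NH3+; total volume = 0.08305 L, so [C6H5NH3+] = 0.01173/0.08305 = 0.1412 M.
Ka(C6H5NH3+) = Kw/Kb = 1.0e-14 / 4.3 x 10^-10 = 2.33e-5.
[H^+] = sqrt(Ka x [C6H5NH3+]) = sqrt(2.33e-5 x 0.1412) = 0.00181 M.
pH = -log(0.00181) = 2.74.

2.74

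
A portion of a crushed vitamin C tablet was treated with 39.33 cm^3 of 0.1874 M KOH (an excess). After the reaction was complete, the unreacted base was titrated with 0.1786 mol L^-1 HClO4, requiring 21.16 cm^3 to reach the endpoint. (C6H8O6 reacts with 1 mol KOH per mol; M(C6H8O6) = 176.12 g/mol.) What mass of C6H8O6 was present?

Total n(KOH) added = 0.1874 x 0.03933 = 0.007370 mol.
n(HClO4) used = 0.1786 x 0.02116 = 0.003779 mol, which equals the excess n(KOH).
So n(KOH) consumed by the sample = 0.007370 - 0.003779 = 0.003591 mol.
n(C6H8O6) = 0.003591 / 1 = 0.003591 mol.
mass = 0.003591 mol x 176.12 g/mol = 0.632 g.

0.632 g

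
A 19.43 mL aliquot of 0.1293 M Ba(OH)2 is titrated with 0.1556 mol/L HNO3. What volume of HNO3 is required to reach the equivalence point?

n(Ba(OH)2) = 0.1293 mol/L x 0.01943 L = 0.002512 mol.
The neutralisation is 1 Ba(OH)2 : 2 HNO3, so n(HNO3) = 0.002512 x 2/1 = 0.005025 mol.
V(HNO3) = 0.005025 / 0.1556 = 0.03229 L = 32.3 mL.

32.3 mL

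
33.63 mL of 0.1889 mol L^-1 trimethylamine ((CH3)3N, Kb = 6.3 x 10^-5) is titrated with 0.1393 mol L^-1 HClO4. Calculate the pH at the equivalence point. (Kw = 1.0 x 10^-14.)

n((CH3)3N) = 0.1889 x 0.03363 = 0.006353 mol; V(HClO4) at equivalence = 0.006353/0.1393 = 0.04560 L.
At equivalence the base is fully converted to (CH3)3NH+; total volume = 0.07923 L, so [(CH3)3NH+] = 0.006353/0.07923 = 0.08018 M.
Ka((CH3)3NH+) = Kw/Kb = 1.0e-14 / 6.3 x 10^-5 = 1.59e-10.
[H^+] = sqrt(Ka x [(CH3)3NH+]) = sqrt(1.59e-10 x 0.08018) = 3.57e-6 M.
pH = -log(3.57e-6) = 5.45.

5.45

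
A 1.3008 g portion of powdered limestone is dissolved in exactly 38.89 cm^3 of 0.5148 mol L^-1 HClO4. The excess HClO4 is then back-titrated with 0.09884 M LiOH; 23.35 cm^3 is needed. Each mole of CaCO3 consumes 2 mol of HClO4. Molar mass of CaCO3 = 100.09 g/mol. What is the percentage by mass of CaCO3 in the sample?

Total n(HClO4) added = 0.5148 x 0.03889 = 0.02002 mol.
n(LiOH) used = 0.09884 x 0.02335 = 0.002308 mol, which equals the excess n(HClO4).
So n(HClO4) consumed by the sample = 0.02002 - 0.002308 = 0.01771 mol.
n(CaCO3) = 0.01771 / 2 = 0.008856 mol.
mass CaCO3 = 0.008856 x 100.09 = 0.8864 g, so %CaCO3 = 0.8864/1.3008 x 100 = 68.1%.

68.1%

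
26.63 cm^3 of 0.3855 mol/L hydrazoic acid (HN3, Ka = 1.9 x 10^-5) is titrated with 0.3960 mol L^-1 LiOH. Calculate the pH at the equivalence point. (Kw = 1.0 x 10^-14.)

9.01

n(HN3) = 0.3855 x 0.02663 = 0.01027 mol; V(LiOH) at equivalence = 0.01027/0.3960 = 0.02592 L.
At equivalence all the acid is converted to N3-; total volume = 0.02663 + 0.02592 = 0.05255 L, so [N3-] = 0.01027/0.05255 = 0.1953 M.
Kb = Kw/Ka = 1.0e-14 / 1.9 x 10^-5 = 5.26e-10.
[OH^-] = sqrt(Kb x [N3-]) = sqrt(5.26e-10 x 0.1953) = 1.01e-5 M.
pOH = 4.99, so pH = 14.00 - 4.99 = 9.01.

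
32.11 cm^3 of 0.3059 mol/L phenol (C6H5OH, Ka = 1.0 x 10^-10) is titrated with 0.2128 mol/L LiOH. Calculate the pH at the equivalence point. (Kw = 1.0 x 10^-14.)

11.55

n(C6H5OH) = 0.3059 x 0.03211 = 0.009822 mol; V(LiOH) at equivalence = 0.009822/0.2128 = 0.04616 L.
At equivalence all the acid is converted to C6H5O-; total volume = 0.03211 + 0.04616 = 0.07827 L, so [C6H5O-] = 0.009822/0.07827 = 0.1255 M.
Kb = Kw/Ka = 1.0e-14 / 1.0 x 10^-10 = 0.000100.
[OH^-] = sqrt(Kb x [C6H5O-]) = sqrt(0.000100 x 0.1255) = 0.00354 M.
pOH = 2.45, so pH = 14.00 - 2.45 = 11.55.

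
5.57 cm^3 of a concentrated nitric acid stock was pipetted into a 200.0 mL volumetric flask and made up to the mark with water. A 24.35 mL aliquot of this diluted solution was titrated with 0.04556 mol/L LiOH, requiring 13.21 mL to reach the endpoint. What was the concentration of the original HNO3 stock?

0.887 M

n(LiOH) = 0.04556 x 0.01321 = 0.0006018 mol.
n(HNO3) in the aliquot = 0.0006018 mol.
[diluted HNO3] = 0.0006018 / 0.02435 = 0.02472 M.
Dilution factor = 200.0/5.570 = 35.91, so [stock] = 0.02472 x 35.91 = 0.887 M.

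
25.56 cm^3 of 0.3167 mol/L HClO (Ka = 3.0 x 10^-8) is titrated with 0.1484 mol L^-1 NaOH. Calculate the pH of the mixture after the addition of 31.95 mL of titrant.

Initial n(HClO) = 0.3167 x 0.02556 = 0.008095 mol.
n(NaOH) added = 0.1484 x 0.03195 = 0.004741 mol, converting that many moles of HClO to ClO-.
Remaining n(HClO) = 0.003353 mol; n(ClO-) = 0.004741 mol.
By Henderson-Hasselbalch, pH = pKa + log([A^-]/[HA]) = 7.52 + log(0.004741/0.003353) = 7.52 + (+0.15) = 7.67.

7.67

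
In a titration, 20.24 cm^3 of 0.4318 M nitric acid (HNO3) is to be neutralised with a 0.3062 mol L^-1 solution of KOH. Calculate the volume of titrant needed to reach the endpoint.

28.5 mL

n(HNO3) = 0.4318 mol/L x 0.02024 L = 0.008740 mol.
At equivalence n(KOH) = n(HNO3) = 0.008740 mol.
V(KOH) = 0.008740 / 0.3062 = 0.02854 L = 28.5 mL.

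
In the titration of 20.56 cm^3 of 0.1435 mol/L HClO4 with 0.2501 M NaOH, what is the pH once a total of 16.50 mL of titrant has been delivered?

12.50

n(acid) = 0.1435 x 0.02056 = 0.002950 mol; n(NaOH) added = 0.2501 x 0.01650 = 0.004127 mol.
Base is in excess by 0.004127 - 0.002950 = 0.001176 mol in a total volume of 0.03706 L.
[OH^-] = 0.001176/0.03706 = 0.03174 M, so pOH = 1.50 and pH = 14.00 - 1.50 = 12.50.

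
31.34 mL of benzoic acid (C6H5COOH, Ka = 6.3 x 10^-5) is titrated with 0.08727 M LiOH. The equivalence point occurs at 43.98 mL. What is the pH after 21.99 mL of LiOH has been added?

4.20

21.99 mL is exactly half the equivalence volume (43.98/2), i.e. the half-equivalence point.
There, n(HA) = n(A^-), so pH = pKa = -log(6.3 x 10^-5) = 4.20.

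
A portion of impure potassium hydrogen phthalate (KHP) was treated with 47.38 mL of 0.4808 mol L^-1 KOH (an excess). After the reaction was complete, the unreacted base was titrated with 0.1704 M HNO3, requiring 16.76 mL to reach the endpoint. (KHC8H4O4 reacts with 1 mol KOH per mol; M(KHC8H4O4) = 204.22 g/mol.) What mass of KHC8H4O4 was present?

4.07 g

Total n(KOH) added = 0.4808 x 0.04738 = 0.02278 mol.
n(HNO3) used = 0.1704 x 0.01676 = 0.002856 mol, which equals the excess n(KOH).
So n(KOH) consumed by the sample = 0.02278 - 0.002856 = 0.01992 mol.
n(KHC8H4O4) = 0.01992 / 1 = 0.01992 mol.
mass = 0.01992 mol x 204.22 g/mol = 4.07 g.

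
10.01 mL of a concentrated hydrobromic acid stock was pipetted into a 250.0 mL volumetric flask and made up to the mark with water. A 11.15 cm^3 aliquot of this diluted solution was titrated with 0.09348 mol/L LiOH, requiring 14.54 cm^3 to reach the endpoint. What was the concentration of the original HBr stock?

n(LiOH) = 0.09348 x 0.01454 = 0.001359 mol.
n(HBr) in the aliquot = 0.001359 mol.
[diluted HBr] = 0.001359 / 0.01115 = 0.1219 M.
Dilution factor = 250.0/10.01 = 24.98, so [stock] = 0.1219 x 24.98 = 3.04 M.

3.04 M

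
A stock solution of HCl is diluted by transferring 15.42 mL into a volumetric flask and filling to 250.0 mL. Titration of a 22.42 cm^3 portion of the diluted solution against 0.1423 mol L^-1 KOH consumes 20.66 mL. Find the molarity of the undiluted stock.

n(KOH) = 0.1423 x 0.02066 = 0.002940 mol.
n(HCl) in the aliquot = 0.002940 mol.
[diluted HCl] = 0.002940 / 0.02242 = 0.1311 M.
Dilution factor = 250.0/15.42 = 16.21, so [stock] = 0.1311 x 16.21 = 2.13 M.

2.13 M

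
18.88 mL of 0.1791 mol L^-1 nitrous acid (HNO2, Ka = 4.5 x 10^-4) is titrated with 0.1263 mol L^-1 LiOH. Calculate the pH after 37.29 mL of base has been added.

12.37

n(acid) = 0.1791 x 0.01888 = 0.003381 mol; n(LiOH) added = 0.1263 x 0.03729 = 0.004710 mol.
Base is in excess by 0.004710 - 0.003381 = 0.001328 mol in a total volume of 0.05617 L.
[OH^-] = 0.001328/0.05617 = 0.02365 M, so pOH = 1.63 and pH = 14.00 - 1.63 = 12.37.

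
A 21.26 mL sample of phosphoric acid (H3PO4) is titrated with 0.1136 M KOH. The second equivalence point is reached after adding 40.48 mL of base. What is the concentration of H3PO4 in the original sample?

0.108 M

n(KOH) = 0.1136 x 0.04048 = 0.004599 mol.
At the second equivalence point, 2 mol OH^- react per mol H3PO4, so n(H3PO4) = 0.004599 / 2 = 0.002299 mol.
[H3PO4] = 0.002299 / 0.02126 L = 0.108 M.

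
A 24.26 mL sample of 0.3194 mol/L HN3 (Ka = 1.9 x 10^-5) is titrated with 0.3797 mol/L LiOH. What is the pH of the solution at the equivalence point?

n(HN3) = 0.3194 x 0.02426 = 0.007749 mol; V(LiOH) at equivalence = 0.007749/0.3797 = 0.02041 L.
At equivalence all the acid is converted to N3-; total volume = 0.02426 + 0.02041 = 0.04467 L, so [N3-] = 0.007749/0.04467 = 0.1735 M.
Kb = Kw/Ka = 1.0e-14 / 1.9 x 10^-5 = 5.26e-10.
[OH^-] = sqrt(Kb x [N3-]) = sqrt(5.26e-10 x 0.1735) = 9.56e-6 M.
pOH = 5.02, so pH = 14.00 - 5.02 = 8.98.

8.98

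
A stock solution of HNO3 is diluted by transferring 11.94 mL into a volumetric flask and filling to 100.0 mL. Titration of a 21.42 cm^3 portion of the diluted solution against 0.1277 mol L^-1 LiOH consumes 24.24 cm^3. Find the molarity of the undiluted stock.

1.21 M

n(LiOH) = 0.1277 x 0.02424 = 0.003095 mol.
n(HNO3) in the aliquot = 0.003095 mol.
[diluted HNO3] = 0.003095 / 0.02142 = 0.1445 M.
Dilution factor = 100.0/11.94 = 8.375, so [stock] = 0.1445 x 8.375 = 1.21 M.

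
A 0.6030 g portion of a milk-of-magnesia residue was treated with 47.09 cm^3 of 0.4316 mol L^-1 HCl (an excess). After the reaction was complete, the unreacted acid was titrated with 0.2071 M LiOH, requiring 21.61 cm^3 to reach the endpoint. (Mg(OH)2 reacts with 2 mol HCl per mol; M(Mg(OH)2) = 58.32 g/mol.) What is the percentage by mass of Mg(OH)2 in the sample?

76.6%

Total n(HCl) added = 0.4316 x 0.04709 = 0.02032 mol.
n(LiOH) used = 0.2071 x 0.02161 = 0.004475 mol, which equals the excess n(HCl).
So n(HCl) consumed by the sample = 0.02032 - 0.004475 = 0.01585 mol.
n(Mg(OH)2) = 0.01585 / 2 = 0.007924 mol.
mass Mg(OH)2 = 0.007924 x 58.32 = 0.4621 g, so %Mg(OH)2 = 0.4621/0.6030 x 100 = 76.6%.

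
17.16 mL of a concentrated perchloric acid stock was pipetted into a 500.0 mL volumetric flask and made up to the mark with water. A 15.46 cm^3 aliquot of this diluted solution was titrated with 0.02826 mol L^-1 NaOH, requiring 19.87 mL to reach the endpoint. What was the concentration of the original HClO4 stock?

1.06 M

n(NaOH) = 0.02826 x 0.01987 = 0.0005615 mol.
n(HClO4) in the aliquot = 0.0005615 mol.
[diluted HClO4] = 0.0005615 / 0.01546 = 0.03632 M.
Dilution factor = 500.0/17.16 = 29.14, so [stock] = 0.03632 x 29.14 = 1.06 M.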